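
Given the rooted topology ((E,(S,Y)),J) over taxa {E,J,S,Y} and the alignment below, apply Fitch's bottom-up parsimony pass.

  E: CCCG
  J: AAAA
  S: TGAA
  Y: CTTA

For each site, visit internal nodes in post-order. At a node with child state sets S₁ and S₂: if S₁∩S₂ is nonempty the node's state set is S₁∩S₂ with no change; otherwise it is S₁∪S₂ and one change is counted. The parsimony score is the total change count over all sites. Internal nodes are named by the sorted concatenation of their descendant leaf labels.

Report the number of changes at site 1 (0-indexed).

[col 0] SY: children S:{T}, Y:{C} ∪→ {C,T}; cost 1
[col 0] ESY: children E:{C}, SY:{C,T} ∩→ {C}; cost 0
[col 0] EJSY: children ESY:{C}, J:{A} ∪→ {A,C}; cost 1
[col 1] SY: children S:{G}, Y:{T} ∪→ {G,T}; cost 1
[col 1] ESY: children E:{C}, SY:{G,T} ∪→ {C,G,T}; cost 1
[col 1] EJSY: children ESY:{C,G,T}, J:{A} ∪→ {A,C,G,T}; cost 1
[col 2] SY: children S:{A}, Y:{T} ∪→ {A,T}; cost 1
[col 2] ESY: children E:{C}, SY:{A,T} ∪→ {A,C,T}; cost 1
[col 2] EJSY: children ESY:{A,C,T}, J:{A} ∩→ {A}; cost 0
[col 3] SY: children S:{A}, Y:{A} ∩→ {A}; cost 0
[col 3] ESY: children E:{G}, SY:{A} ∪→ {A,G}; cost 1
[col 3] EJSY: children ESY:{A,G}, J:{A} ∩→ {A}; cost 0
per-site changes: [2, 3, 2, 1]; total = 8

3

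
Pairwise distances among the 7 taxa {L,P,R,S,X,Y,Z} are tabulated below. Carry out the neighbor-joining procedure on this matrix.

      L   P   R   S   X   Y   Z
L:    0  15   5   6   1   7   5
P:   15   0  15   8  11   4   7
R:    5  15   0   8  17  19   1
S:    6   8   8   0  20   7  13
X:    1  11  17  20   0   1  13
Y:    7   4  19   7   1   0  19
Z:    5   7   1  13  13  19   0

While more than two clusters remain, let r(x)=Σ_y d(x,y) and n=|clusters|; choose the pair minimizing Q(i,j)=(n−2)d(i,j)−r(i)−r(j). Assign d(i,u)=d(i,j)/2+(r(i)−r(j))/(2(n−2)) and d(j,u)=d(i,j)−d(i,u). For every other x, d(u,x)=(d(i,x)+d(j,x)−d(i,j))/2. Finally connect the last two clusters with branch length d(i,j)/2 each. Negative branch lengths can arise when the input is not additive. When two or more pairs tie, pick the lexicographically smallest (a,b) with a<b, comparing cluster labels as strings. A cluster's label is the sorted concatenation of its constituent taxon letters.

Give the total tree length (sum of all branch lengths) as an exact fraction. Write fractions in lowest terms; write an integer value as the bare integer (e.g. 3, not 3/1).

iteration 1: select R,Z (d=1, Q=-118); attach at lengths (6/5, -1/5); label the merged cluster RZ
  updated: d(L,RZ)=9/2, d(P,RZ)=21/2, d(RZ,S)=10, d(RZ,X)=29/2, d(RZ,Y)=37/2
iteration 2: select X,Y (d=1, Q=-81); attach at lengths (7/4, -3/4); label the merged cluster XY
  updated: d(L,XY)=7/2, d(P,XY)=7, d(RZ,XY)=16, d(S,XY)=13
iteration 3: select P,XY (d=7, Q=-59); attach at lengths (11/3, 10/3); label the merged cluster PXY
  updated: d(L,PXY)=23/4, d(PXY,RZ)=39/4, d(PXY,S)=7
iteration 4: select L,RZ (d=9/2, Q=-63/2); attach at lengths (1/4, 17/4); label the merged cluster LRZ
  updated: d(LRZ,PXY)=11/2, d(LRZ,S)=23/4
iteration 5: select LRZ,PXY (d=11/2, Q=-73/4); attach at lengths (17/8, 27/8); label the merged cluster LPRXYZ
  updated: d(LPRXYZ,S)=29/8
iteration 6: select LPRXYZ,S (d=29/8); attach at lengths (29/16, 29/16); label the merged cluster LPRSXYZ
final tree: (((L:1/4,(R:6/5,Z:-1/5):17/4):17/8,(P:11/3,(X:7/4,Y:-3/4):10/3):27/8):29/16,S:29/16)
total length: 181/8

181/8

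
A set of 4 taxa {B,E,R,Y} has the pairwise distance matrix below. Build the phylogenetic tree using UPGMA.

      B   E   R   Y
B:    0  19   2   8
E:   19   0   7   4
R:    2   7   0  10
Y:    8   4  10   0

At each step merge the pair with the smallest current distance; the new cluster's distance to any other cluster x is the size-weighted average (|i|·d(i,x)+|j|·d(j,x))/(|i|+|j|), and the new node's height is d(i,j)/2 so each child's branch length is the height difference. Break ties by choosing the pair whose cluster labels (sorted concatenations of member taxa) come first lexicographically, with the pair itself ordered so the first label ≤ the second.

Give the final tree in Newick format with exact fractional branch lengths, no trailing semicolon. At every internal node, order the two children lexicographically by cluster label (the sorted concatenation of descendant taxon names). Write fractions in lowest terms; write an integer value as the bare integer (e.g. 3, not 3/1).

((B:1,R:1):9/2,(E:2,Y:2):7/2)

step 1: merge (B,R) at d=2; branch lengths B→1, R→1; new cluster BR
  updated: d(BR,E)=13, d(BR,Y)=9
step 2: merge (E,Y) at d=4; branch lengths E→2, Y→2; new cluster EY
  updated: d(BR,EY)=11
step 3: merge (BR,EY) at d=11; branch lengths BR→9/2, EY→7/2; new cluster BERY
final tree: ((B:1,R:1):9/2,(E:2,Y:2):7/2)
total length: 14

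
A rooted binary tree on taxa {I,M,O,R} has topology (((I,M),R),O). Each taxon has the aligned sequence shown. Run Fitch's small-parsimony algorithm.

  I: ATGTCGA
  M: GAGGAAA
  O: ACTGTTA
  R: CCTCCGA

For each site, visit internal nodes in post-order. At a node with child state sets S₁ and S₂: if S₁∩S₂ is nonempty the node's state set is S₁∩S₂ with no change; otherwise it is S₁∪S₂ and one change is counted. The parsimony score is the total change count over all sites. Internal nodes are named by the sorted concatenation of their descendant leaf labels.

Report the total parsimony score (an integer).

11

site 0, node IM: I={A} ∪ M={G} → {A,G} (+1)
site 0, node IMR: IM={A,G} ∪ R={C} → {A,C,G} (+1)
site 0, node IMOR: IMR={A,C,G} ∩ O={A} → {A} (+0)
site 1, node IM: I={T} ∪ M={A} → {A,T} (+1)
site 1, node IMR: IM={A,T} ∪ R={C} → {A,C,T} (+1)
site 1, node IMOR: IMR={A,C,T} ∩ O={C} → {C} (+0)
site 2, node IM: I={G} ∩ M={G} → {G} (+0)
site 2, node IMR: IM={G} ∪ R={T} → {G,T} (+1)
site 2, node IMOR: IMR={G,T} ∩ O={T} → {T} (+0)
site 3, node IM: I={T} ∪ M={G} → {G,T} (+1)
site 3, node IMR: IM={G,T} ∪ R={C} → {C,G,T} (+1)
site 3, node IMOR: IMR={C,G,T} ∩ O={G} → {G} (+0)
site 4, node IM: I={C} ∪ M={A} → {A,C} (+1)
site 4, node IMR: IM={A,C} ∩ R={C} → {C} (+0)
site 4, node IMOR: IMR={C} ∪ O={T} → {C,T} (+1)
site 5, node IM: I={G} ∪ M={A} → {A,G} (+1)
site 5, node IMR: IM={A,G} ∩ R={G} → {G} (+0)
site 5, node IMOR: IMR={G} ∪ O={T} → {G,T} (+1)
site 6, node IM: I={A} ∩ M={A} → {A} (+0)
site 6, node IMR: IM={A} ∩ R={A} → {A} (+0)
site 6, node IMOR: IMR={A} ∩ O={A} → {A} (+0)
per-site changes: [2, 2, 1, 2, 2, 2, 0]; total = 11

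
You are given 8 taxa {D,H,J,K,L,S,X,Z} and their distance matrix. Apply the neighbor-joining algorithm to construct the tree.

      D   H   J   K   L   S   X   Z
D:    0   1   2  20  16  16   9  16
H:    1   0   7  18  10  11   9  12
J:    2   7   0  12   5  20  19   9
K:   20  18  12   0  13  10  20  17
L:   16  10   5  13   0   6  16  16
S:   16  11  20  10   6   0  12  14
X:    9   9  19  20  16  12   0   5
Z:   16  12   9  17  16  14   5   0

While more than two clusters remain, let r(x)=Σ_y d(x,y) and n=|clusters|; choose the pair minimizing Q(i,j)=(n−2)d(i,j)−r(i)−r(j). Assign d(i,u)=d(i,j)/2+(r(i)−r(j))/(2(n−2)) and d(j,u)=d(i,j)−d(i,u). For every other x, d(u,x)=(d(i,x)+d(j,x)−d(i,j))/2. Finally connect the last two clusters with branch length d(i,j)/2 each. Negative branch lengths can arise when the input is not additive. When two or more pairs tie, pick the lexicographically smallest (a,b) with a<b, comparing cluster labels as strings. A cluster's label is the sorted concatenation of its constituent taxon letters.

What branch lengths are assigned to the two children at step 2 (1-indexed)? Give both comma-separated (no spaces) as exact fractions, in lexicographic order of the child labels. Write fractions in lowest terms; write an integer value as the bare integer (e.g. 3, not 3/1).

1. join X+Z (d=5, Q=-149) ⇒ XZ; edges |X|=31/12, |Z|=29/12
  updated: d(D,XZ)=10, d(H,XZ)=8, d(J,XZ)=23/2, d(K,XZ)=16, d(L,XZ)=27/2, d(S,XZ)=21/2
2. join D+H (d=1, Q=-115) ⇒ DH; edges |D|=3/2, |H|=-1/2
  updated: d(DH,J)=4, d(DH,K)=37/2, d(DH,L)=25/2, d(DH,S)=13, d(DH,XZ)=17/2
3. join DH+J (d=4, Q=-93) ⇒ DHJ; edges |DH|=5/2, |J|=3/2
  updated: d(DHJ,K)=53/4, d(DHJ,L)=27/4, d(DHJ,S)=29/2, d(DHJ,XZ)=8
4. join DHJ+XZ (d=8, Q=-133/2) ⇒ DHJXZ; edges |DHJ|=37/12, |XZ|=59/12
  updated: d(DHJXZ,K)=85/8, d(DHJXZ,L)=49/8, d(DHJXZ,S)=17/2
5. join DHJXZ+L (d=49/8, Q=-305/8) ⇒ DHJLXZ; edges |DHJXZ|=99/32, |L|=97/32
  updated: d(DHJLXZ,K)=35/4, d(DHJLXZ,S)=67/16
6. join DHJLXZ+K (d=35/4, Q=-367/16) ⇒ DHJKLXZ; edges |DHJLXZ|=47/32, |K|=233/32
  updated: d(DHJKLXZ,S)=87/32
7. join DHJKLXZ+S (d=87/32) ⇒ DHJKLSXZ; edges |DHJKLXZ|=87/64, |S|=87/64
final tree: ((((((D:3/2,H:-1/2):5/2,J:3/2):37/12,(X:31/12,Z:29/12):59/12):99/32,L:97/32):47/32,K:233/32):87/64,S:87/64)
total length: 1139/32

3/2,-1/2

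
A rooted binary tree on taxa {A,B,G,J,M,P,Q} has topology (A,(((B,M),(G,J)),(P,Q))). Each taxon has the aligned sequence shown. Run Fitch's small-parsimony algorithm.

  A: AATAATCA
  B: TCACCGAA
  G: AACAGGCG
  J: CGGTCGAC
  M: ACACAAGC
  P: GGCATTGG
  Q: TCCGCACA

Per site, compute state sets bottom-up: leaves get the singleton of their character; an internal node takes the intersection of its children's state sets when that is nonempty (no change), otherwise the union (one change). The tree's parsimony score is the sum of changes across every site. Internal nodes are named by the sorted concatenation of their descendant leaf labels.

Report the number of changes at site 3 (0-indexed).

BM@0: {T} ∪ {A} = {A,T} (union, +1)
GJ@0: {A} ∪ {C} = {A,C} (union, +1)
BGJM@0: {A,T} ∩ {A,C} = {A} (intersection, +0)
PQ@0: {G} ∪ {T} = {G,T} (union, +1)
BGJMPQ@0: {A} ∪ {G,T} = {A,G,T} (union, +1)
ABGJMPQ@0: {A} ∩ {A,G,T} = {A} (intersection, +0)
BM@1: {C} ∩ {C} = {C} (intersection, +0)
GJ@1: {A} ∪ {G} = {A,G} (union, +1)
BGJM@1: {C} ∪ {A,G} = {A,C,G} (union, +1)
PQ@1: {G} ∪ {C} = {C,G} (union, +1)
BGJMPQ@1: {A,C,G} ∩ {C,G} = {C,G} (intersection, +0)
ABGJMPQ@1: {A} ∪ {C,G} = {A,C,G} (union, +1)
BM@2: {A} ∩ {A} = {A} (intersection, +0)
GJ@2: {C} ∪ {G} = {C,G} (union, +1)
BGJM@2: {A} ∪ {C,G} = {A,C,G} (union, +1)
PQ@2: {C} ∩ {C} = {C} (intersection, +0)
BGJMPQ@2: {A,C,G} ∩ {C} = {C} (intersection, +0)
ABGJMPQ@2: {T} ∪ {C} = {C,T} (union, +1)
BM@3: {C} ∩ {C} = {C} (intersection, +0)
GJ@3: {A} ∪ {T} = {A,T} (union, +1)
BGJM@3: {C} ∪ {A,T} = {A,C,T} (union, +1)
PQ@3: {A} ∪ {G} = {A,G} (union, +1)
BGJMPQ@3: {A,C,T} ∩ {A,G} = {A} (intersection, +0)
ABGJMPQ@3: {A} ∩ {A} = {A} (intersection, +0)
BM@4: {C} ∪ {A} = {A,C} (union, +1)
GJ@4: {G} ∪ {C} = {C,G} (union, +1)
BGJM@4: {A,C} ∩ {C,G} = {C} (intersection, +0)
PQ@4: {T} ∪ {C} = {C,T} (union, +1)
BGJMPQ@4: {C} ∩ {C,T} = {C} (intersection, +0)
ABGJMPQ@4: {A} ∪ {C} = {A,C} (union, +1)
BM@5: {G} ∪ {A} = {A,G} (union, +1)
GJ@5: {G} ∩ {G} = {G} (intersection, +0)
BGJM@5: {A,G} ∩ {G} = {G} (intersection, +0)
PQ@5: {T} ∪ {A} = {A,T} (union, +1)
BGJMPQ@5: {G} ∪ {A,T} = {A,G,T} (union, +1)
ABGJMPQ@5: {T} ∩ {A,G,T} = {T} (intersection, +0)
BM@6: {A} ∪ {G} = {A,G} (union, +1)
GJ@6: {C} ∪ {A} = {A,C} (union, +1)
BGJM@6: {A,G} ∩ {A,C} = {A} (intersection, +0)
PQ@6: {G} ∪ {C} = {C,G} (union, +1)
BGJMPQ@6: {A} ∪ {C,G} = {A,C,G} (union, +1)
ABGJMPQ@6: {C} ∩ {A,C,G} = {C} (intersection, +0)
BM@7: {A} ∪ {C} = {A,C} (union, +1)
GJ@7: {G} ∪ {C} = {C,G} (union, +1)
BGJM@7: {A,C} ∩ {C,G} = {C} (intersection, +0)
PQ@7: {G} ∪ {A} = {A,G} (union, +1)
BGJMPQ@7: {C} ∪ {A,G} = {A,C,G} (union, +1)
ABGJMPQ@7: {A} ∩ {A,C,G} = {A} (intersection, +0)
per-site changes: [4, 4, 3, 3, 4, 3, 4, 4]; total = 29

3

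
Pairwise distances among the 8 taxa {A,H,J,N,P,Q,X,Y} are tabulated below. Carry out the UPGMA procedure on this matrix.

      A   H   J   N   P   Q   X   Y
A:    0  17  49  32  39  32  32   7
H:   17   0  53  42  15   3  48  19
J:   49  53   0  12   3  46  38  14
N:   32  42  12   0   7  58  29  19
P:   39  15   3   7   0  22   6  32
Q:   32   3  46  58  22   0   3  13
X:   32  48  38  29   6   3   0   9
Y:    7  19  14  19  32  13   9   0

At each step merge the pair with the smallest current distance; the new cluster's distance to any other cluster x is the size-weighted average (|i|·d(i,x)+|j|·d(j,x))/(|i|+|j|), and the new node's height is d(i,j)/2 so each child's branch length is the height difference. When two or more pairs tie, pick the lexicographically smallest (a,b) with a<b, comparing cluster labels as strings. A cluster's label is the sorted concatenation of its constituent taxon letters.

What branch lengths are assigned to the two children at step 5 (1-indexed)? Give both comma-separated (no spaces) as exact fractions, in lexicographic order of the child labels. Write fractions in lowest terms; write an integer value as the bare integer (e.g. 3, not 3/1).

53/8,69/8

iteration 1: select H,Q (d=3); attach at lengths (3/2, 3/2); label the merged cluster HQ
  updated: d(A,HQ)=49/2, d(HQ,J)=99/2, d(HQ,N)=50, d(HQ,P)=37/2, d(HQ,X)=51/2, d(HQ,Y)=16
iteration 2: select J,P (d=3); attach at lengths (3/2, 3/2); label the merged cluster JP
  updated: d(A,JP)=44, d(HQ,JP)=34, d(JP,N)=19/2, d(JP,X)=22, d(JP,Y)=23
iteration 3: select A,Y (d=7); attach at lengths (7/2, 7/2); label the merged cluster AY
  updated: d(AY,HQ)=81/4, d(AY,JP)=67/2, d(AY,N)=51/2, d(AY,X)=41/2
iteration 4: select JP,N (d=19/2); attach at lengths (13/4, 19/4); label the merged cluster JNP
  updated: d(AY,JNP)=185/6, d(HQ,JNP)=118/3, d(JNP,X)=73/3
iteration 5: select AY,HQ (d=81/4); attach at lengths (53/8, 69/8); label the merged cluster AHQY
  updated: d(AHQY,JNP)=421/12, d(AHQY,X)=23
iteration 6: select AHQY,X (d=23); attach at lengths (11/8, 23/2); label the merged cluster AHQXY
  updated: d(AHQXY,JNP)=494/15
iteration 7: select AHQXY,JNP (d=494/15); attach at lengths (149/30, 703/60); label the merged cluster AHJNPQXY
final tree: ((((A:7/2,Y:7/2):53/8,(H:3/2,Q:3/2):69/8):11/8,X:23/2):149/30,((J:3/2,P:3/2):13/4,N:19/4):703/60)
total length: 7897/120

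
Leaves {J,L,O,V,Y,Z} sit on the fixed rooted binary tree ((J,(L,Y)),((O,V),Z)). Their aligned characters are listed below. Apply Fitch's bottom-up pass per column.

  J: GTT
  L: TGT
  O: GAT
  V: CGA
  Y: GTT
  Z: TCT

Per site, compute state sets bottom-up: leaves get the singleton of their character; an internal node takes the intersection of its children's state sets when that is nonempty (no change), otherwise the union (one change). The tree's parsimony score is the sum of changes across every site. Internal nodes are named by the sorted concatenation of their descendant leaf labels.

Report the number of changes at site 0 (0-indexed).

LY@0: {T} ∪ {G} = {G,T} (union, +1)
JLY@0: {G} ∩ {G,T} = {G} (intersection, +0)
OV@0: {G} ∪ {C} = {C,G} (union, +1)
OVZ@0: {C,G} ∪ {T} = {C,G,T} (union, +1)
JLOVYZ@0: {G} ∩ {C,G,T} = {G} (intersection, +0)
LY@1: {G} ∪ {T} = {G,T} (union, +1)
JLY@1: {T} ∩ {G,T} = {T} (intersection, +0)
OV@1: {A} ∪ {G} = {A,G} (union, +1)
OVZ@1: {A,G} ∪ {C} = {A,C,G} (union, +1)
JLOVYZ@1: {T} ∪ {A,C,G} = {A,C,G,T} (union, +1)
LY@2: {T} ∩ {T} = {T} (intersection, +0)
JLY@2: {T} ∩ {T} = {T} (intersection, +0)
OV@2: {T} ∪ {A} = {A,T} (union, +1)
OVZ@2: {A,T} ∩ {T} = {T} (intersection, +0)
JLOVYZ@2: {T} ∩ {T} = {T} (intersection, +0)
per-site changes: [3, 4, 1]; total = 8

3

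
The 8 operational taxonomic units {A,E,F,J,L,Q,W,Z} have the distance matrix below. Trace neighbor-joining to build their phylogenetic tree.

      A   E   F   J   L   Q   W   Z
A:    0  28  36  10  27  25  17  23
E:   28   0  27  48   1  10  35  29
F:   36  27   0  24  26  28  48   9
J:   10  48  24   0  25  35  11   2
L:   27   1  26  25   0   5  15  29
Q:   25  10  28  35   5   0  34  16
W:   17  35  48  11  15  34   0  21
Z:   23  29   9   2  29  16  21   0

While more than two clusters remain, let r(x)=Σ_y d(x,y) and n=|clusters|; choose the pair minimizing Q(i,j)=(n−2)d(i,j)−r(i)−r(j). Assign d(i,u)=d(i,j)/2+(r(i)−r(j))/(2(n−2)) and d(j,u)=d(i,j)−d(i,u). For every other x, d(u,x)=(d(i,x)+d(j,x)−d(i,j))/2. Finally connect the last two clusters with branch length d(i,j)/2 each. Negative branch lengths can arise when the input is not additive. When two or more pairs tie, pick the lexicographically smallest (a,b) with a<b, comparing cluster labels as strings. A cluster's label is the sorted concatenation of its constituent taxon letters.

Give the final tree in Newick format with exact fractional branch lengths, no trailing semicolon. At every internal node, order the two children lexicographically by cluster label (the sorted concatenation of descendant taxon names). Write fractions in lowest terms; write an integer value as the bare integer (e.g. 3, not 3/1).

(((A:211/32,(((E:14/3,L:-11/3):39/10,Q:31/10):533/48,(F:411/32,Z:-123/32):265/48):283/32):45/32,J:59/32):293/64,W:293/64)

iteration 1: select E,L (d=1, Q=-300); attach at lengths (14/3, -11/3); label the merged cluster EL
  updated: d(A,EL)=27, d(EL,F)=26, d(EL,J)=36, d(EL,Q)=7, d(EL,W)=49/2, d(EL,Z)=57/2
iteration 2: select EL,Q (d=7, Q=-259); attach at lengths (39/10, 31/10); label the merged cluster ELQ
  updated: d(A,ELQ)=45/2, d(ELQ,F)=47/2, d(ELQ,J)=32, d(ELQ,W)=103/4, d(ELQ,Z)=75/4
iteration 3: select F,Z (d=9, Q=-713/4); attach at lengths (411/32, -123/32); label the merged cluster FZ
  updated: d(A,FZ)=25, d(ELQ,FZ)=133/8, d(FZ,J)=17/2, d(FZ,W)=30
iteration 4: select ELQ,FZ (d=133/8, Q=-1017/8); attach at lengths (533/48, 265/48); label the merged cluster EFLQZ
  updated: d(A,EFLQZ)=247/16, d(EFLQZ,J)=191/16, d(EFLQZ,W)=313/16
iteration 5: select A,EFLQZ (d=247/16, Q=-117/2); attach at lengths (211/32, 283/32); label the merged cluster AEFLQZ
  updated: d(AEFLQZ,J)=13/4, d(AEFLQZ,W)=169/16
iteration 6: select AEFLQZ,J (d=13/4, Q=-397/16); attach at lengths (45/32, 59/32); label the merged cluster AEFJLQZ
  updated: d(AEFJLQZ,W)=293/32
iteration 7: select AEFJLQZ,W (d=293/32); attach at lengths (293/64, 293/64); label the merged cluster AEFJLQWZ
final tree: (((A:211/32,(((E:14/3,L:-11/3):39/10,Q:31/10):533/48,(F:411/32,Z:-123/32):265/48):283/32):45/32,J:59/32):293/64,W:293/64)
total length: 1967/32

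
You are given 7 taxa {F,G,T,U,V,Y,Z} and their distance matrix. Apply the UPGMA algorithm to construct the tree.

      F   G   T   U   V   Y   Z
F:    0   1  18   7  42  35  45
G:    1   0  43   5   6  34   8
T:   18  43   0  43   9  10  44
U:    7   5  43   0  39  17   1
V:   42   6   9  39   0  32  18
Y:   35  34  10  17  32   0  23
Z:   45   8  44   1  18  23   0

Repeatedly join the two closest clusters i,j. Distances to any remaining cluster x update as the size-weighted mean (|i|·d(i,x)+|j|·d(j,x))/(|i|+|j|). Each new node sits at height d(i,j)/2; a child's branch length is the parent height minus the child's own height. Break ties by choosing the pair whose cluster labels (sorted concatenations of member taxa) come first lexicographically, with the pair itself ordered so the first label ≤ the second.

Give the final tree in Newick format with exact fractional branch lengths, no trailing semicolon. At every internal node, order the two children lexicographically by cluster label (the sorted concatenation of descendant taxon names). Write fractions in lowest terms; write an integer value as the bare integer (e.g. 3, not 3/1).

(((F:1/2,G:1/2):61/8,(U:1/2,Z:1/2):61/8):167/24,((T:9/2,V:9/2):6,Y:21/2):55/12)

step 1: merge (F,G) at d=1; branch lengths F→1/2, G→1/2; new cluster FG
  updated: d(FG,T)=61/2, d(FG,U)=6, d(FG,V)=24, d(FG,Y)=69/2, d(FG,Z)=53/2
step 2: merge (U,Z) at d=1; branch lengths U→1/2, Z→1/2; new cluster UZ
  updated: d(FG,UZ)=65/4, d(T,UZ)=87/2, d(UZ,V)=57/2, d(UZ,Y)=20
step 3: merge (T,V) at d=9; branch lengths T→9/2, V→9/2; new cluster TV
  updated: d(FG,TV)=109/4, d(TV,UZ)=36, d(TV,Y)=21
step 4: merge (FG,UZ) at d=65/4; branch lengths FG→61/8, UZ→61/8; new cluster FGUZ
  updated: d(FGUZ,TV)=253/8, d(FGUZ,Y)=109/4
step 5: merge (TV,Y) at d=21; branch lengths TV→6, Y→21/2; new cluster TVY
  updated: d(FGUZ,TVY)=181/6
step 6: merge (FGUZ,TVY) at d=181/6; branch lengths FGUZ→167/24, TVY→55/12; new cluster FGTUVYZ
final tree: (((F:1/2,G:1/2):61/8,(U:1/2,Z:1/2):61/8):167/24,((T:9/2,V:9/2):6,Y:21/2):55/12)
total length: 1303/24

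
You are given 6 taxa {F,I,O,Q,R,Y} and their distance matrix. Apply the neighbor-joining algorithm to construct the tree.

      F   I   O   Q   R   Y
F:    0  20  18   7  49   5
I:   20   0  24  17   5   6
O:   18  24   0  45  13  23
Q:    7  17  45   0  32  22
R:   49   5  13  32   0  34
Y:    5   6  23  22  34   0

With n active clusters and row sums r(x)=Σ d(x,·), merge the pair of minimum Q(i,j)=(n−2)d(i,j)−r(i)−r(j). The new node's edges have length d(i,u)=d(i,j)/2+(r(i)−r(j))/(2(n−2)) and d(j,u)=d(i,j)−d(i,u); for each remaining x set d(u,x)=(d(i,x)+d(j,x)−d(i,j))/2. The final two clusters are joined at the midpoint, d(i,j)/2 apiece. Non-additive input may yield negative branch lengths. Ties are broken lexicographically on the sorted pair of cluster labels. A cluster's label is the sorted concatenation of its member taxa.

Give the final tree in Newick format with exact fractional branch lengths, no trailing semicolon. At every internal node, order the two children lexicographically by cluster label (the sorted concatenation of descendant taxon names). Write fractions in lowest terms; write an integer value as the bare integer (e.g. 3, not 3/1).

iteration 1: select O,R (d=13, Q=-204); attach at lengths (21/4, 31/4); label the merged cluster OR
  updated: d(F,OR)=27, d(I,OR)=8, d(OR,Q)=32, d(OR,Y)=22
iteration 2: select F,Q (d=7, Q=-116); attach at lengths (1/3, 20/3); label the merged cluster FQ
  updated: d(FQ,I)=15, d(FQ,OR)=26, d(FQ,Y)=10
iteration 3: select FQ,Y (d=10, Q=-69); attach at lengths (33/4, 7/4); label the merged cluster FQY
  updated: d(FQY,I)=11/2, d(FQY,OR)=19
iteration 4: select FQY,I (d=11/2, Q=-65/2); attach at lengths (33/4, -11/4); label the merged cluster FIQY
  updated: d(FIQY,OR)=43/4
iteration 5: select FIQY,OR (d=43/4); attach at lengths (43/8, 43/8); label the merged cluster FIOQRY
final tree: ((((F:1/3,Q:20/3):33/4,Y:7/4):33/4,I:-11/4):43/8,(O:21/4,R:31/4):43/8)
total length: 185/4

((((F:1/3,Q:20/3):33/4,Y:7/4):33/4,I:-11/4):43/8,(O:21/4,R:31/4):43/8)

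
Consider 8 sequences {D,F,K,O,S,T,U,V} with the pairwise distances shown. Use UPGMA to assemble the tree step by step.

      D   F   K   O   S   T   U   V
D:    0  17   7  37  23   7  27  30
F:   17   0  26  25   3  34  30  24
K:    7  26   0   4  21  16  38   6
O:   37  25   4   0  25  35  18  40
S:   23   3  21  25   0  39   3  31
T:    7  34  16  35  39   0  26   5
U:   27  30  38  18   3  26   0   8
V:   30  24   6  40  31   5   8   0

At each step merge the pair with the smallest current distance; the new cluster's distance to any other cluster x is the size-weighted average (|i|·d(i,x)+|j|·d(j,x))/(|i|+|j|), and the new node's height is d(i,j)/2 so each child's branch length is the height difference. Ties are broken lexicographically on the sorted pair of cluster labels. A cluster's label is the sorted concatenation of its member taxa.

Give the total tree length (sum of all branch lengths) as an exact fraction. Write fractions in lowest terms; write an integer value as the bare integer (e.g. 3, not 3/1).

step 1: merge (F,S) at d=3; branch lengths F→3/2, S→3/2; new cluster FS
  updated: d(D,FS)=20, d(FS,K)=47/2, d(FS,O)=25, d(FS,T)=73/2, d(FS,U)=33/2, d(FS,V)=55/2
step 2: merge (K,O) at d=4; branch lengths K→2, O→2; new cluster KO
  updated: d(D,KO)=22, d(FS,KO)=97/4, d(KO,T)=51/2, d(KO,U)=28, d(KO,V)=23
step 3: merge (T,V) at d=5; branch lengths T→5/2, V→5/2; new cluster TV
  updated: d(D,TV)=37/2, d(FS,TV)=32, d(KO,TV)=97/4, d(TV,U)=17
step 4: merge (FS,U) at d=33/2; branch lengths FS→27/4, U→33/4; new cluster FSU
  updated: d(D,FSU)=67/3, d(FSU,KO)=51/2, d(FSU,TV)=27
step 5: merge (D,TV) at d=37/2; branch lengths D→37/4, TV→27/4; new cluster DTV
  updated: d(DTV,FSU)=229/9, d(DTV,KO)=47/2
step 6: merge (DTV,KO) at d=47/2; branch lengths DTV→5/2, KO→39/4; new cluster DKOTV
  updated: d(DKOTV,FSU)=382/15
step 7: merge (DKOTV,FSU) at d=382/15; branch lengths DKOTV→59/60, FSU→269/60; new cluster DFKOSTUV
final tree: (((D:37/4,(T:5/2,V:5/2):27/4):5/2,(K:2,O:2):39/4):59/60,((F:3/2,S:3/2):27/4,U:33/4):269/60)
total length: 3643/60

3643/60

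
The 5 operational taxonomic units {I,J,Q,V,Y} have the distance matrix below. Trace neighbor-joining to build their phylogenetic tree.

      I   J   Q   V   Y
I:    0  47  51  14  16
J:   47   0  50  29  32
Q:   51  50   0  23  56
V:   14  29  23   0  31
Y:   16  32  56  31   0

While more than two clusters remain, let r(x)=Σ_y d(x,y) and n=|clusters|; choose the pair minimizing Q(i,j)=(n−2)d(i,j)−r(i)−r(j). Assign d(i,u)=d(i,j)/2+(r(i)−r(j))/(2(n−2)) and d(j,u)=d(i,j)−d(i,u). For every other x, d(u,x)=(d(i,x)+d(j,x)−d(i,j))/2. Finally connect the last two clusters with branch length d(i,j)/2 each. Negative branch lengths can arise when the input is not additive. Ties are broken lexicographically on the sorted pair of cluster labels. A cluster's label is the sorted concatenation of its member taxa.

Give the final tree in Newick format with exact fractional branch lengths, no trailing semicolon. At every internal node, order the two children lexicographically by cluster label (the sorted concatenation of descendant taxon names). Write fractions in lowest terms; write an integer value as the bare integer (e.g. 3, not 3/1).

((((I:41/6,Y:55/6):11,J:41/2):15/2,Q:49/2):-3/4,V:-3/4)

step 1: merge (I,Y) at d=16, Q=-215; branch lengths I→41/6, Y→55/6; new cluster IY
  updated: d(IY,J)=63/2, d(IY,Q)=91/2, d(IY,V)=29/2
step 2: merge (IY,J) at d=63/2, Q=-139; branch lengths IY→11, J→41/2; new cluster IJY
  updated: d(IJY,Q)=32, d(IJY,V)=6
step 3: merge (IJY,Q) at d=32, Q=-61; branch lengths IJY→15/2, Q→49/2; new cluster IJQY
  updated: d(IJQY,V)=-3/2
step 4: merge (IJQY,V) at d=-3/2; branch lengths IJQY→-3/4, V→-3/4; new cluster IJQVY
final tree: ((((I:41/6,Y:55/6):11,J:41/2):15/2,Q:49/2):-3/4,V:-3/4)
total length: 78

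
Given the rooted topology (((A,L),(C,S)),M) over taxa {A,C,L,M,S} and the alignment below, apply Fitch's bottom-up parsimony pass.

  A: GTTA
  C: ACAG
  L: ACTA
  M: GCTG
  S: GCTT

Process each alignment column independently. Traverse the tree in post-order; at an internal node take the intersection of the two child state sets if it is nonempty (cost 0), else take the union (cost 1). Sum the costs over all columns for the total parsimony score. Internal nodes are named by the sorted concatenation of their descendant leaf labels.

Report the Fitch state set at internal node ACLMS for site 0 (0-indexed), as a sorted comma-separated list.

G

site 0, node AL: A={G} ∪ L={A} → {A,G} (+1)
site 0, node CS: C={A} ∪ S={G} → {A,G} (+1)
site 0, node ACLS: AL={A,G} ∩ CS={A,G} → {A,G} (+0)
site 0, node ACLMS: ACLS={A,G} ∩ M={G} → {G} (+0)
site 1, node AL: A={T} ∪ L={C} → {C,T} (+1)
site 1, node CS: C={C} ∩ S={C} → {C} (+0)
site 1, node ACLS: AL={C,T} ∩ CS={C} → {C} (+0)
site 1, node ACLMS: ACLS={C} ∩ M={C} → {C} (+0)
site 2, node AL: A={T} ∩ L={T} → {T} (+0)
site 2, node CS: C={A} ∪ S={T} → {A,T} (+1)
site 2, node ACLS: AL={T} ∩ CS={A,T} → {T} (+0)
site 2, node ACLMS: ACLS={T} ∩ M={T} → {T} (+0)
site 3, node AL: A={A} ∩ L={A} → {A} (+0)
site 3, node CS: C={G} ∪ S={T} → {G,T} (+1)
site 3, node ACLS: AL={A} ∪ CS={G,T} → {A,G,T} (+1)
site 3, node ACLMS: ACLS={A,G,T} ∩ M={G} → {G} (+0)
per-site changes: [2, 1, 1, 2]; total = 6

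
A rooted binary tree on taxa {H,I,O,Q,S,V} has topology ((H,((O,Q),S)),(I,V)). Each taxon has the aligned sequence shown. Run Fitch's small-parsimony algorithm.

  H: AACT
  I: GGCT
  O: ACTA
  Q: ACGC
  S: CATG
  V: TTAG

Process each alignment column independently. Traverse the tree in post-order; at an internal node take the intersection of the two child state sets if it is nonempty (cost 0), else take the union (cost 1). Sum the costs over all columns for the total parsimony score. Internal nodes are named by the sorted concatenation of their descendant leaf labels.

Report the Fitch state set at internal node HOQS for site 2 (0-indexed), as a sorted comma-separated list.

[col 0] OQ: children O:{A}, Q:{A} ∩→ {A}; cost 0
[col 0] OQS: children OQ:{A}, S:{C} ∪→ {A,C}; cost 1
[col 0] HOQS: children H:{A}, OQS:{A,C} ∩→ {A}; cost 0
[col 0] IV: children I:{G}, V:{T} ∪→ {G,T}; cost 1
[col 0] HIOQSV: children HOQS:{A}, IV:{G,T} ∪→ {A,G,T}; cost 1
[col 1] OQ: children O:{C}, Q:{C} ∩→ {C}; cost 0
[col 1] OQS: children OQ:{C}, S:{A} ∪→ {A,C}; cost 1
[col 1] HOQS: children H:{A}, OQS:{A,C} ∩→ {A}; cost 0
[col 1] IV: children I:{G}, V:{T} ∪→ {G,T}; cost 1
[col 1] HIOQSV: children HOQS:{A}, IV:{G,T} ∪→ {A,G,T}; cost 1
[col 2] OQ: children O:{T}, Q:{G} ∪→ {G,T}; cost 1
[col 2] OQS: children OQ:{G,T}, S:{T} ∩→ {T}; cost 0
[col 2] HOQS: children H:{C}, OQS:{T} ∪→ {C,T}; cost 1
[col 2] IV: children I:{C}, V:{A} ∪→ {A,C}; cost 1
[col 2] HIOQSV: children HOQS:{C,T}, IV:{A,C} ∩→ {C}; cost 0
[col 3] OQ: children O:{A}, Q:{C} ∪→ {A,C}; cost 1
[col 3] OQS: children OQ:{A,C}, S:{G} ∪→ {A,C,G}; cost 1
[col 3] HOQS: children H:{T}, OQS:{A,C,G} ∪→ {A,C,G,T}; cost 1
[col 3] IV: children I:{T}, V:{G} ∪→ {G,T}; cost 1
[col 3] HIOQSV: children HOQS:{A,C,G,T}, IV:{G,T} ∩→ {G,T}; cost 0
per-site changes: [3, 3, 3, 4]; total = 13

C,T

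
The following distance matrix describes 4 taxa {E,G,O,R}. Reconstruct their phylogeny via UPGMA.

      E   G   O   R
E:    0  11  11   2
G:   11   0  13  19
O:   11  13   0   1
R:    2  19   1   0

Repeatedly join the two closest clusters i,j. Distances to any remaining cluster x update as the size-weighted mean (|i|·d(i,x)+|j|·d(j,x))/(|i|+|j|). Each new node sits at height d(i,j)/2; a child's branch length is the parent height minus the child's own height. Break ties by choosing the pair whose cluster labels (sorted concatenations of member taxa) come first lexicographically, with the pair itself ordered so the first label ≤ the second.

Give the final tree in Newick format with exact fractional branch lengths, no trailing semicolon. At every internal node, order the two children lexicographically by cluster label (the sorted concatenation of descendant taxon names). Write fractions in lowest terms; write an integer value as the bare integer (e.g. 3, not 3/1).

step 1: merge (O,R) at d=1; branch lengths O→1/2, R→1/2; new cluster OR
  updated: d(E,OR)=13/2, d(G,OR)=16
step 2: merge (E,OR) at d=13/2; branch lengths E→13/4, OR→11/4; new cluster EOR
  updated: d(EOR,G)=43/3
step 3: merge (EOR,G) at d=43/3; branch lengths EOR→47/12, G→43/6; new cluster EGOR
final tree: ((E:13/4,(O:1/2,R:1/2):11/4):47/12,G:43/6)
total length: 217/12

((E:13/4,(O:1/2,R:1/2):11/4):47/12,G:43/6)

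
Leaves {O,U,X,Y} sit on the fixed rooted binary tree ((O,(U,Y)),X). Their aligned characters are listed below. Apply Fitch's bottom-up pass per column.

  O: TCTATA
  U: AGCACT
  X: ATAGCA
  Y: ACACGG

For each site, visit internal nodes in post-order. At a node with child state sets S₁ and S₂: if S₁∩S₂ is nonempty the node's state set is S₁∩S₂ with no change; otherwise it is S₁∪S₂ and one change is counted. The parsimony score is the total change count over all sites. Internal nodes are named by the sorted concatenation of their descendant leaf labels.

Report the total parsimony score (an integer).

11

[col 0] UY: children U:{A}, Y:{A} ∩→ {A}; cost 0
[col 0] OUY: children O:{T}, UY:{A} ∪→ {A,T}; cost 1
[col 0] OUXY: children OUY:{A,T}, X:{A} ∩→ {A}; cost 0
[col 1] UY: children U:{G}, Y:{C} ∪→ {C,G}; cost 1
[col 1] OUY: children O:{C}, UY:{C,G} ∩→ {C}; cost 0
[col 1] OUXY: children OUY:{C}, X:{T} ∪→ {C,T}; cost 1
[col 2] UY: children U:{C}, Y:{A} ∪→ {A,C}; cost 1
[col 2] OUY: children O:{T}, UY:{A,C} ∪→ {A,C,T}; cost 1
[col 2] OUXY: children OUY:{A,C,T}, X:{A} ∩→ {A}; cost 0
[col 3] UY: children U:{A}, Y:{C} ∪→ {A,C}; cost 1
[col 3] OUY: children O:{A}, UY:{A,C} ∩→ {A}; cost 0
[col 3] OUXY: children OUY:{A}, X:{G} ∪→ {A,G}; cost 1
[col 4] UY: children U:{C}, Y:{G} ∪→ {C,G}; cost 1
[col 4] OUY: children O:{T}, UY:{C,G} ∪→ {C,G,T}; cost 1
[col 4] OUXY: children OUY:{C,G,T}, X:{C} ∩→ {C}; cost 0
[col 5] UY: children U:{T}, Y:{G} ∪→ {G,T}; cost 1
[col 5] OUY: children O:{A}, UY:{G,T} ∪→ {A,G,T}; cost 1
[col 5] OUXY: children OUY:{A,G,T}, X:{A} ∩→ {A}; cost 0
per-site changes: [1, 2, 2, 2, 2, 2]; total = 11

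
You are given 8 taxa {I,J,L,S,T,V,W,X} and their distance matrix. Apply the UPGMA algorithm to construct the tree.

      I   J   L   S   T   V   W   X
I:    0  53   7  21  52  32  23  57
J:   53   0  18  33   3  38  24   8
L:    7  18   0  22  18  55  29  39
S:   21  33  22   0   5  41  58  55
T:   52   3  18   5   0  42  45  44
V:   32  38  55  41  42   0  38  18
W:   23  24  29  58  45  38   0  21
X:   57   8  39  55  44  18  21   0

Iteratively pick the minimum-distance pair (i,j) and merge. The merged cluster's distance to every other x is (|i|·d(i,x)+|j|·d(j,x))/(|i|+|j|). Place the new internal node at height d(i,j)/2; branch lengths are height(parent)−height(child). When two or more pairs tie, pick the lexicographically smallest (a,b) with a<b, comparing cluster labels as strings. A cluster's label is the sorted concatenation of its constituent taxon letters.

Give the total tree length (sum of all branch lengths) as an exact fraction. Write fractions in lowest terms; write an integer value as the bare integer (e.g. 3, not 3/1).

1673/18

1. join J+T (d=3) ⇒ JT; edges |J|=3/2, |T|=3/2
  updated: d(I,JT)=105/2, d(JT,L)=18, d(JT,S)=19, d(JT,V)=40, d(JT,W)=69/2, d(JT,X)=26
2. join I+L (d=7) ⇒ IL; edges |I|=7/2, |L|=7/2
  updated: d(IL,JT)=141/4, d(IL,S)=43/2, d(IL,V)=87/2, d(IL,W)=26, d(IL,X)=48
3. join V+X (d=18) ⇒ VX; edges |V|=9, |X|=9
  updated: d(IL,VX)=183/4, d(JT,VX)=33, d(S,VX)=48, d(VX,W)=59/2
4. join JT+S (d=19) ⇒ JST; edges |JT|=8, |S|=19/2
  updated: d(IL,JST)=92/3, d(JST,VX)=38, d(JST,W)=127/3
5. join IL+W (d=26) ⇒ ILW; edges |IL|=19/2, |W|=13
  updated: d(ILW,JST)=311/9, d(ILW,VX)=121/3
6. join ILW+JST (d=311/9) ⇒ IJLSTW; edges |ILW|=77/18, |JST|=70/9
  updated: d(IJLSTW,VX)=235/6
7. join IJLSTW+VX (d=235/6) ⇒ IJLSTVWX; edges |IJLSTW|=83/36, |VX|=127/12
final tree: ((((I:7/2,L:7/2):19/2,W:13):77/18,((J:3/2,T:3/2):8,S:19/2):70/9):83/36,(V:9,X:9):127/12)
total length: 1673/18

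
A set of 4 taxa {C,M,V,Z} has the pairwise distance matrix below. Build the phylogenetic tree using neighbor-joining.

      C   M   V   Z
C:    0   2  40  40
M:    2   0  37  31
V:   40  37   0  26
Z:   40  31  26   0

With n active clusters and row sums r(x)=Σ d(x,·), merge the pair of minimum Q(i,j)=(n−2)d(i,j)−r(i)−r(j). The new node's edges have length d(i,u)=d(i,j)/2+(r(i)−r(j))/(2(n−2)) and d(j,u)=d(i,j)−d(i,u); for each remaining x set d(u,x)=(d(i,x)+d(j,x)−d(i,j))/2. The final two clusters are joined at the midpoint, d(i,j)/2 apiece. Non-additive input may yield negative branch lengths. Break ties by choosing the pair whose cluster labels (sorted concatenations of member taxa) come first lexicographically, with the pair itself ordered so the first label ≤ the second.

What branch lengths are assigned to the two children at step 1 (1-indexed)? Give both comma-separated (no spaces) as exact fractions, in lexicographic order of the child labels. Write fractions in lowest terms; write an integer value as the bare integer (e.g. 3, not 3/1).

4,-2

1. join C+M (d=2, Q=-148) ⇒ CM; edges |C|=4, |M|=-2
  updated: d(CM,V)=75/2, d(CM,Z)=69/2
2. join CM+V (d=75/2, Q=-98) ⇒ CMV; edges |CM|=23, |V|=29/2
  updated: d(CMV,Z)=23/2
3. join CMV+Z (d=23/2) ⇒ CMVZ; edges |CMV|=23/4, |Z|=23/4
final tree: (((C:4,M:-2):23,V:29/2):23/4,Z:23/4)
total length: 51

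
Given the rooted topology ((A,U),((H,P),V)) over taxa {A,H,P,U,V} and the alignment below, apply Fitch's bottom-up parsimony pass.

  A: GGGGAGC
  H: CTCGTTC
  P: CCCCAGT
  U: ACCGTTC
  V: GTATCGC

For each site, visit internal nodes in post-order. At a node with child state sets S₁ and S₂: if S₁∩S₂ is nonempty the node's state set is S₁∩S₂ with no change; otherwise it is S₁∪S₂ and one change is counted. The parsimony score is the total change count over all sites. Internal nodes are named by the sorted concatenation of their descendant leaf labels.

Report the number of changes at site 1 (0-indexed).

AU@0: {G} ∪ {A} = {A,G} (union, +1)
HP@0: {C} ∩ {C} = {C} (intersection, +0)
HPV@0: {C} ∪ {G} = {C,G} (union, +1)
AHPUV@0: {A,G} ∩ {C,G} = {G} (intersection, +0)
AU@1: {G} ∪ {C} = {C,G} (union, +1)
HP@1: {T} ∪ {C} = {C,T} (union, +1)
HPV@1: {C,T} ∩ {T} = {T} (intersection, +0)
AHPUV@1: {C,G} ∪ {T} = {C,G,T} (union, +1)
AU@2: {G} ∪ {C} = {C,G} (union, +1)
HP@2: {C} ∩ {C} = {C} (intersection, +0)
HPV@2: {C} ∪ {A} = {A,C} (union, +1)
AHPUV@2: {C,G} ∩ {A,C} = {C} (intersection, +0)
AU@3: {G} ∩ {G} = {G} (intersection, +0)
HP@3: {G} ∪ {C} = {C,G} (union, +1)
HPV@3: {C,G} ∪ {T} = {C,G,T} (union, +1)
AHPUV@3: {G} ∩ {C,G,T} = {G} (intersection, +0)
AU@4: {A} ∪ {T} = {A,T} (union, +1)
HP@4: {T} ∪ {A} = {A,T} (union, +1)
HPV@4: {A,T} ∪ {C} = {A,C,T} (union, +1)
AHPUV@4: {A,T} ∩ {A,C,T} = {A,T} (intersection, +0)
AU@5: {G} ∪ {T} = {G,T} (union, +1)
HP@5: {T} ∪ {G} = {G,T} (union, +1)
HPV@5: {G,T} ∩ {G} = {G} (intersection, +0)
AHPUV@5: {G,T} ∩ {G} = {G} (intersection, +0)
AU@6: {C} ∩ {C} = {C} (intersection, +0)
HP@6: {C} ∪ {T} = {C,T} (union, +1)
HPV@6: {C,T} ∩ {C} = {C} (intersection, +0)
AHPUV@6: {C} ∩ {C} = {C} (intersection, +0)
per-site changes: [2, 3, 2, 2, 3, 2, 1]; total = 15

3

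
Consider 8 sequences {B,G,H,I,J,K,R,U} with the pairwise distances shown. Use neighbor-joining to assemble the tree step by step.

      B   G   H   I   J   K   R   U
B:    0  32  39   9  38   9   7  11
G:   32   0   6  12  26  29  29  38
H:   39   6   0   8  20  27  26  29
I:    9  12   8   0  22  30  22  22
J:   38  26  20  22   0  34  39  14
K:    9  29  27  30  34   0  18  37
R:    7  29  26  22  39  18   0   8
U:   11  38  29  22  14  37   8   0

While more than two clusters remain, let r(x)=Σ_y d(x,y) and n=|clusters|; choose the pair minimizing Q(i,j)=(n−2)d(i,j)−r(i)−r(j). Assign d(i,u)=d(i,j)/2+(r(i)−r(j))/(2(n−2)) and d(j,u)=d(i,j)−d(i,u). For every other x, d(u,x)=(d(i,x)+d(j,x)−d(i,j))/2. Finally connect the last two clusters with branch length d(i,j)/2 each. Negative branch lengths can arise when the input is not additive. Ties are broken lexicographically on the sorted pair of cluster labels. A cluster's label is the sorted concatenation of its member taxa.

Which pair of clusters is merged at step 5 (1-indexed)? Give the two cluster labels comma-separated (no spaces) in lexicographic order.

1. join G+H (d=6, Q=-291) ⇒ GH; edges |G|=53/12, |H|=19/12
  updated: d(B,GH)=65/2, d(GH,I)=7, d(GH,J)=20, d(GH,K)=25, d(GH,R)=49/2, d(GH,U)=61/2
2. join J+U (d=14, Q=-439/2) ⇒ JU; edges |J|=229/20, |U|=51/20
  updated: d(B,JU)=35/2, d(GH,JU)=73/4, d(I,JU)=15, d(JU,K)=57/2, d(JU,R)=33/2
3. join GH+I (d=7, Q=-649/4) ⇒ GHI; edges |GH|=209/32, |I|=15/32
  updated: d(B,GHI)=69/4, d(GHI,JU)=105/8, d(GHI,K)=24, d(GHI,R)=79/4
4. join GHI+JU (d=105/8, Q=-883/8) ⇒ GHIJU; edges |GHI|=101/16, |JU|=109/16
  updated: d(B,GHIJU)=173/16, d(GHIJU,K)=315/16, d(GHIJU,R)=185/16
5. join B+K (d=9, Q=-111/2) ⇒ BK; edges |B|=-15/32, |K|=303/32
  updated: d(BK,GHIJU)=43/4, d(BK,R)=8
6. join BK+GHIJU (d=43/4, Q=-485/16) ⇒ BGHIJKU; edges |BK|=115/32, |GHIJU|=229/32
  updated: d(BGHIJKU,R)=141/32
7. join BGHIJKU+R (d=141/32) ⇒ BGHIJKRU; edges |BGHIJKU|=141/64, |R|=141/64
final tree: (((B:-15/32,K:303/32):115/32,(((G:53/12,H:19/12):209/32,I:15/32):101/16,(J:229/20,U:51/20):109/16):229/32):141/64,R:141/64)
total length: 2057/32

B,K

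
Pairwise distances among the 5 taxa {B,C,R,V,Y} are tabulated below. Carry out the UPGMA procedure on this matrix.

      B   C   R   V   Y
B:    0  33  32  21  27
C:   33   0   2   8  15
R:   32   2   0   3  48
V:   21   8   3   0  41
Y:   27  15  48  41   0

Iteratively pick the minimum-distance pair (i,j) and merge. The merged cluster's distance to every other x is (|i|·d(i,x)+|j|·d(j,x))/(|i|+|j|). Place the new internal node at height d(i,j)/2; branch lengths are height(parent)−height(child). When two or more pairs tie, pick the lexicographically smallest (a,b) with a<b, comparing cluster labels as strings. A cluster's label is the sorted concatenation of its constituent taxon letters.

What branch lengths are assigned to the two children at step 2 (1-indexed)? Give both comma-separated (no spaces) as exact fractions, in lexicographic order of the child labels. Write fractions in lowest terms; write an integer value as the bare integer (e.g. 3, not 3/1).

iteration 1: select C,R (d=2); attach at lengths (1, 1); label the merged cluster CR
  updated: d(B,CR)=65/2, d(CR,V)=11/2, d(CR,Y)=63/2
iteration 2: select CR,V (d=11/2); attach at lengths (7/4, 11/4); label the merged cluster CRV
  updated: d(B,CRV)=86/3, d(CRV,Y)=104/3
iteration 3: select B,Y (d=27); attach at lengths (27/2, 27/2); label the merged cluster BY
  updated: d(BY,CRV)=95/3
iteration 4: select BY,CRV (d=95/3); attach at lengths (7/3, 157/12); label the merged cluster BCRVY
final tree: ((B:27/2,Y:27/2):7/3,((C:1,R:1):7/4,V:11/4):157/12)
total length: 587/12

7/4,11/4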